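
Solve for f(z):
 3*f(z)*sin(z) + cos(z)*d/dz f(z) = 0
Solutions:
 f(z) = C1*cos(z)^3


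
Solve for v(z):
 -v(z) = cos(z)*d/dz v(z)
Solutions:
 v(z) = C1*sqrt(sin(z) - 1)/sqrt(sin(z) + 1)


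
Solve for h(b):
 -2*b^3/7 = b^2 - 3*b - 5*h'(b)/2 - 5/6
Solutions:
 h(b) = C1 + b^4/35 + 2*b^3/15 - 3*b^2/5 - b/3


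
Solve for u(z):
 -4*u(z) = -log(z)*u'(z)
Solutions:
 u(z) = C1*exp(4*li(z))


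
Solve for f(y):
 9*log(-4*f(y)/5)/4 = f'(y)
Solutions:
 -4*Integral(1/(log(-_y) - log(5) + 2*log(2)), (_y, f(y)))/9 = C1 - y


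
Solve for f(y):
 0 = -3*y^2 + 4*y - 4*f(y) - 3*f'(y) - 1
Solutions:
 f(y) = C1*exp(-4*y/3) - 3*y^2/4 + 17*y/8 - 59/32


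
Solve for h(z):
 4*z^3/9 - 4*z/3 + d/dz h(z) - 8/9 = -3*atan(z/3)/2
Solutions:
 h(z) = C1 - z^4/9 + 2*z^2/3 - 3*z*atan(z/3)/2 + 8*z/9 + 9*log(z^2 + 9)/4


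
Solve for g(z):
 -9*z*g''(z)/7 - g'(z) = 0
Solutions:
 g(z) = C1 + C2*z^(2/9)


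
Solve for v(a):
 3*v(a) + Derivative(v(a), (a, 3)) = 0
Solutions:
 v(a) = C3*exp(-3^(1/3)*a) + (C1*sin(3^(5/6)*a/2) + C2*cos(3^(5/6)*a/2))*exp(3^(1/3)*a/2)


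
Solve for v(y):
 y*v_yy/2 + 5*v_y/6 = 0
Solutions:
 v(y) = C1 + C2/y^(2/3)


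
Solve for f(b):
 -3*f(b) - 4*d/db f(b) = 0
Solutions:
 f(b) = C1*exp(-3*b/4)


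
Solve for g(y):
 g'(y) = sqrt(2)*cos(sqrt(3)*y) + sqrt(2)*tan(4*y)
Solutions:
 g(y) = C1 - sqrt(2)*log(cos(4*y))/4 + sqrt(6)*sin(sqrt(3)*y)/3


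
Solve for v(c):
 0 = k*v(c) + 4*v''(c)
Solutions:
 v(c) = C1*exp(-c*sqrt(-k)/2) + C2*exp(c*sqrt(-k)/2)


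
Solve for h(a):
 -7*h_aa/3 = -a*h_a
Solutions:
 h(a) = C1 + C2*erfi(sqrt(42)*a/14)


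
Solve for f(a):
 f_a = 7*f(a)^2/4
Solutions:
 f(a) = -4/(C1 + 7*a)


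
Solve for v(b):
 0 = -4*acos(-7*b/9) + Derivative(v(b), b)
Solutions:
 v(b) = C1 + 4*b*acos(-7*b/9) + 4*sqrt(81 - 49*b^2)/7


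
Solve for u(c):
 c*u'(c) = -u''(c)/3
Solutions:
 u(c) = C1 + C2*erf(sqrt(6)*c/2)


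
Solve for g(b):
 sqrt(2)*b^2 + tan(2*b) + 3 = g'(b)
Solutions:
 g(b) = C1 + sqrt(2)*b^3/3 + 3*b - log(cos(2*b))/2


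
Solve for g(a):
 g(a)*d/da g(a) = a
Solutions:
 g(a) = -sqrt(C1 + a^2)
 g(a) = sqrt(C1 + a^2)


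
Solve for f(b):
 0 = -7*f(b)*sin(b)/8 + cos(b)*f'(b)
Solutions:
 f(b) = C1/cos(b)^(7/8)


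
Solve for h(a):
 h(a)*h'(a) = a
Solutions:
 h(a) = -sqrt(C1 + a^2)
 h(a) = sqrt(C1 + a^2)


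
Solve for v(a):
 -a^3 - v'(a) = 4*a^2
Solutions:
 v(a) = C1 - a^4/4 - 4*a^3/3


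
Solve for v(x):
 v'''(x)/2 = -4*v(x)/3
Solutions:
 v(x) = C3*exp(-2*3^(2/3)*x/3) + (C1*sin(3^(1/6)*x) + C2*cos(3^(1/6)*x))*exp(3^(2/3)*x/3)


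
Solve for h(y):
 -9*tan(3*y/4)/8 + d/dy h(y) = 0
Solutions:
 h(y) = C1 - 3*log(cos(3*y/4))/2


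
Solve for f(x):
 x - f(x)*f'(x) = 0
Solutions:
 f(x) = -sqrt(C1 + x^2)
 f(x) = sqrt(C1 + x^2)


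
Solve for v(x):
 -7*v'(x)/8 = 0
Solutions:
 v(x) = C1


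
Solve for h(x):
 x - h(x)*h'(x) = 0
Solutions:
 h(x) = -sqrt(C1 + x^2)
 h(x) = sqrt(C1 + x^2)


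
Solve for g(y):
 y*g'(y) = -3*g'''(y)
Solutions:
 g(y) = C1 + Integral(C2*airyai(-3^(2/3)*y/3) + C3*airybi(-3^(2/3)*y/3), y)


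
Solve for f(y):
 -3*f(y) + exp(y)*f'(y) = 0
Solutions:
 f(y) = C1*exp(-3*exp(-y))


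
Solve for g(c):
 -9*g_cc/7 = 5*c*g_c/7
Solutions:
 g(c) = C1 + C2*erf(sqrt(10)*c/6)


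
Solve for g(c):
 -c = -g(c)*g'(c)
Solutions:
 g(c) = -sqrt(C1 + c^2)
 g(c) = sqrt(C1 + c^2)


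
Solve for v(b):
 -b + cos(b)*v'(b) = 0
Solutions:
 v(b) = C1 + Integral(b/cos(b), b)


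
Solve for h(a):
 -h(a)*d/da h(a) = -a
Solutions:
 h(a) = -sqrt(C1 + a^2)
 h(a) = sqrt(C1 + a^2)


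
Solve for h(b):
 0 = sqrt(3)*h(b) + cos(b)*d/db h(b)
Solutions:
 h(b) = C1*(sin(b) - 1)^(sqrt(3)/2)/(sin(b) + 1)^(sqrt(3)/2)


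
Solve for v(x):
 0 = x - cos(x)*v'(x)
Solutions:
 v(x) = C1 + Integral(x/cos(x), x)


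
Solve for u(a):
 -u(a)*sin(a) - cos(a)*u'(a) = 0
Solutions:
 u(a) = C1*cos(a)


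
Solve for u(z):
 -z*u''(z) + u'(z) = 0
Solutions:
 u(z) = C1 + C2*z^2


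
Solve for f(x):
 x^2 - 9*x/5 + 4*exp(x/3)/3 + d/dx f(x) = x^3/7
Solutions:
 f(x) = C1 + x^4/28 - x^3/3 + 9*x^2/10 - 4*exp(x/3)


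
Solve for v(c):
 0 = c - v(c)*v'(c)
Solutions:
 v(c) = -sqrt(C1 + c^2)
 v(c) = sqrt(C1 + c^2)


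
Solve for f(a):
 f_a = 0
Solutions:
 f(a) = C1


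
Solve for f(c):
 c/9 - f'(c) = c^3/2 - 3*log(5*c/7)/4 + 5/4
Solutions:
 f(c) = C1 - c^4/8 + c^2/18 + 3*c*log(c)/4 - 2*c - 3*c*log(7)/4 + 3*c*log(5)/4


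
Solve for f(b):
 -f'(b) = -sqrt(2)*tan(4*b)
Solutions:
 f(b) = C1 - sqrt(2)*log(cos(4*b))/4


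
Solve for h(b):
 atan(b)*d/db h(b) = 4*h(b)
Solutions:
 h(b) = C1*exp(4*Integral(1/atan(b), b))


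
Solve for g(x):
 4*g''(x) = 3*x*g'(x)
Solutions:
 g(x) = C1 + C2*erfi(sqrt(6)*x/4)


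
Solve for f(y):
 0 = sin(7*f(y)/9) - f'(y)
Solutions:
 -y + 9*log(cos(7*f(y)/9) - 1)/14 - 9*log(cos(7*f(y)/9) + 1)/14 = C1


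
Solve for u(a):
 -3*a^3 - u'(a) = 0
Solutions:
 u(a) = C1 - 3*a^4/4


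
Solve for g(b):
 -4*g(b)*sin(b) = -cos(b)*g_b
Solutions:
 g(b) = C1/cos(b)^4


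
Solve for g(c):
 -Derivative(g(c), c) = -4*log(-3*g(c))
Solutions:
 -Integral(1/(log(-_y) + log(3)), (_y, g(c)))/4 = C1 - c


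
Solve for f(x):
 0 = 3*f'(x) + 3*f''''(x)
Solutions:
 f(x) = C1 + C4*exp(-x) + (C2*sin(sqrt(3)*x/2) + C3*cos(sqrt(3)*x/2))*exp(x/2)


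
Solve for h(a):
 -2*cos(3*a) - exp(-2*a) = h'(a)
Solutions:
 h(a) = C1 - 2*sin(3*a)/3 + exp(-2*a)/2


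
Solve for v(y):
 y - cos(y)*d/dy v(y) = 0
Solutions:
 v(y) = C1 + Integral(y/cos(y), y)


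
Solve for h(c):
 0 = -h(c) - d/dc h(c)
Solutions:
 h(c) = C1*exp(-c)


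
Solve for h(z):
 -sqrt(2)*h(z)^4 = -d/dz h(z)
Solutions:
 h(z) = (-1/(C1 + 3*sqrt(2)*z))^(1/3)
 h(z) = (-1/(C1 + sqrt(2)*z))^(1/3)*(-3^(2/3) - 3*3^(1/6)*I)/6
 h(z) = (-1/(C1 + sqrt(2)*z))^(1/3)*(-3^(2/3) + 3*3^(1/6)*I)/6


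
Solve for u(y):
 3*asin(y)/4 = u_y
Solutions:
 u(y) = C1 + 3*y*asin(y)/4 + 3*sqrt(1 - y^2)/4


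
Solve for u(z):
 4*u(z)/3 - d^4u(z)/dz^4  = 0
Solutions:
 u(z) = C1*exp(-sqrt(2)*3^(3/4)*z/3) + C2*exp(sqrt(2)*3^(3/4)*z/3) + C3*sin(sqrt(2)*3^(3/4)*z/3) + C4*cos(sqrt(2)*3^(3/4)*z/3)


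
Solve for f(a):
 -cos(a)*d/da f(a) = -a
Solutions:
 f(a) = C1 + Integral(a/cos(a), a)


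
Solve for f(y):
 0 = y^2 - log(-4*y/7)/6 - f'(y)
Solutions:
 f(y) = C1 + y^3/3 - y*log(-y)/6 + y*(-2*log(2) + 1 + log(7))/6


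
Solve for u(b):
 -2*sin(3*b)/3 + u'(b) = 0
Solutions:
 u(b) = C1 - 2*cos(3*b)/9


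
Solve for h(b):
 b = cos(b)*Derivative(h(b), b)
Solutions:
 h(b) = C1 + Integral(b/cos(b), b)


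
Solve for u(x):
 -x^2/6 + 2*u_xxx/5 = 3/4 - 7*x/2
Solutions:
 u(x) = C1 + C2*x + C3*x^2 + x^5/144 - 35*x^4/96 + 5*x^3/16


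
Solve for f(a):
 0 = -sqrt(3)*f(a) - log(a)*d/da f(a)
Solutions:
 f(a) = C1*exp(-sqrt(3)*li(a))


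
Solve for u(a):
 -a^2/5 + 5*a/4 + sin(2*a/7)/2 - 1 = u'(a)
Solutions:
 u(a) = C1 - a^3/15 + 5*a^2/8 - a - 7*cos(2*a/7)/4


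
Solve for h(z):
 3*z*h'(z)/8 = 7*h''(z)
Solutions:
 h(z) = C1 + C2*erfi(sqrt(21)*z/28)


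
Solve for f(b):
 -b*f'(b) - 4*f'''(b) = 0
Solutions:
 f(b) = C1 + Integral(C2*airyai(-2^(1/3)*b/2) + C3*airybi(-2^(1/3)*b/2), b)


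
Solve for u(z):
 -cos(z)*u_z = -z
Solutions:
 u(z) = C1 + Integral(z/cos(z), z)


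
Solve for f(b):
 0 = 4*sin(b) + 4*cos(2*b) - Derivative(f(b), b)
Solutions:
 f(b) = C1 + 2*sin(2*b) - 4*cos(b)


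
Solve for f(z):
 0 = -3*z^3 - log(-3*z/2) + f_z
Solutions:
 f(z) = C1 + 3*z^4/4 + z*log(-z) + z*(-1 - log(2) + log(3))


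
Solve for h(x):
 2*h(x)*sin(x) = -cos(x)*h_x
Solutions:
 h(x) = C1*cos(x)^2


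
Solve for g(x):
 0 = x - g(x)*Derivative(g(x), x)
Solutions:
 g(x) = -sqrt(C1 + x^2)
 g(x) = sqrt(C1 + x^2)


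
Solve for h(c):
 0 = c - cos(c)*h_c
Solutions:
 h(c) = C1 + Integral(c/cos(c), c)


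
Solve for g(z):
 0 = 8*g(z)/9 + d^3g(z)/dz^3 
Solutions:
 g(z) = C3*exp(-2*3^(1/3)*z/3) + (C1*sin(3^(5/6)*z/3) + C2*cos(3^(5/6)*z/3))*exp(3^(1/3)*z/3)


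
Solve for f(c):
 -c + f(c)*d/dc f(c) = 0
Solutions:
 f(c) = -sqrt(C1 + c^2)
 f(c) = sqrt(C1 + c^2)


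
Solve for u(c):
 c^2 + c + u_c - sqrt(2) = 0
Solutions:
 u(c) = C1 - c^3/3 - c^2/2 + sqrt(2)*c


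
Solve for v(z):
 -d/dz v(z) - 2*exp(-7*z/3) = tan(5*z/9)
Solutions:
 v(z) = C1 - 9*log(tan(5*z/9)^2 + 1)/10 + 6*exp(-7*z/3)/7


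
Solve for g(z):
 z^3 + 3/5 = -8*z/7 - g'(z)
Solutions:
 g(z) = C1 - z^4/4 - 4*z^2/7 - 3*z/5


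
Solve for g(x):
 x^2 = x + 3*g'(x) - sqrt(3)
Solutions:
 g(x) = C1 + x^3/9 - x^2/6 + sqrt(3)*x/3


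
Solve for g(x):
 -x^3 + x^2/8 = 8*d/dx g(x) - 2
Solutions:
 g(x) = C1 - x^4/32 + x^3/192 + x/4


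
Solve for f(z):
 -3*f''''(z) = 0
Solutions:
 f(z) = C1 + C2*z + C3*z^2 + C4*z^3


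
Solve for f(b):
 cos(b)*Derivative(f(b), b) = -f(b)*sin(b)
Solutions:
 f(b) = C1*cos(b)


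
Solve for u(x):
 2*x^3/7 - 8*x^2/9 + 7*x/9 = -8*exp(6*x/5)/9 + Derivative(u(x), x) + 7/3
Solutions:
 u(x) = C1 + x^4/14 - 8*x^3/27 + 7*x^2/18 - 7*x/3 + 20*exp(6*x/5)/27


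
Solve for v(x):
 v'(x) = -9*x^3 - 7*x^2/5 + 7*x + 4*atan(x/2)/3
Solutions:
 v(x) = C1 - 9*x^4/4 - 7*x^3/15 + 7*x^2/2 + 4*x*atan(x/2)/3 - 4*log(x^2 + 4)/3


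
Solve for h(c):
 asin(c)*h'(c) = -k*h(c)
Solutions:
 h(c) = C1*exp(-k*Integral(1/asin(c), c))


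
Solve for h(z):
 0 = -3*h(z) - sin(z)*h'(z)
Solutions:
 h(z) = C1*(cos(z) + 1)^(3/2)/(cos(z) - 1)^(3/2)


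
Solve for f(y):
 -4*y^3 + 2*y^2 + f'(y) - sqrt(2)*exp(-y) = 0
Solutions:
 f(y) = C1 + y^4 - 2*y^3/3 - sqrt(2)*exp(-y)


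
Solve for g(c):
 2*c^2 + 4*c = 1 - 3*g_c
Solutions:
 g(c) = C1 - 2*c^3/9 - 2*c^2/3 + c/3


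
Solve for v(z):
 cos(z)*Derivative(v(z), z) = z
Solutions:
 v(z) = C1 + Integral(z/cos(z), z)


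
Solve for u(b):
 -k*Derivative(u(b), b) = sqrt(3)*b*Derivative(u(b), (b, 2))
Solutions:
 u(b) = C1 + b^(-sqrt(3)*re(k)/3 + 1)*(C2*sin(sqrt(3)*log(b)*Abs(im(k))/3) + C3*cos(sqrt(3)*log(b)*im(k)/3))


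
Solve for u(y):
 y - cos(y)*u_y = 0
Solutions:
 u(y) = C1 + Integral(y/cos(y), y)


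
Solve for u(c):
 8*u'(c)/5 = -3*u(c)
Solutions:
 u(c) = C1*exp(-15*c/8)


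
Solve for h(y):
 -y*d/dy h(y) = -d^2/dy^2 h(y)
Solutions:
 h(y) = C1 + C2*erfi(sqrt(2)*y/2)


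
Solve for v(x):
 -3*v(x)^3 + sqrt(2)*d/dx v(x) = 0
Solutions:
 v(x) = -sqrt(-1/(C1 + 3*sqrt(2)*x))
 v(x) = sqrt(-1/(C1 + 3*sqrt(2)*x))


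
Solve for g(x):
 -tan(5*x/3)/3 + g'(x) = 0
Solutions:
 g(x) = C1 - log(cos(5*x/3))/5


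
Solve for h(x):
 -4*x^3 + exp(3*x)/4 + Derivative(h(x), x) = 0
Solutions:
 h(x) = C1 + x^4 - exp(3*x)/12


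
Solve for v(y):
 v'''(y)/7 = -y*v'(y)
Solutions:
 v(y) = C1 + Integral(C2*airyai(-7^(1/3)*y) + C3*airybi(-7^(1/3)*y), y)


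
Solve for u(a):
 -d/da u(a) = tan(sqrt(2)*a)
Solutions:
 u(a) = C1 + sqrt(2)*log(cos(sqrt(2)*a))/2


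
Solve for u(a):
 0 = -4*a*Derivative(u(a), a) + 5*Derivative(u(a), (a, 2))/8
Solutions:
 u(a) = C1 + C2*erfi(4*sqrt(5)*a/5)


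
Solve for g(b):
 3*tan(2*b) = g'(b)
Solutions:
 g(b) = C1 - 3*log(cos(2*b))/2


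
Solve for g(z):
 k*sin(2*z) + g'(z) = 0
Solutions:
 g(z) = C1 + k*cos(2*z)/2


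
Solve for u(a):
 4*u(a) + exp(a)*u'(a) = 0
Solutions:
 u(a) = C1*exp(4*exp(-a))


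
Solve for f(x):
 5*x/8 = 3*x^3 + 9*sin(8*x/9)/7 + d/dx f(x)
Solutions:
 f(x) = C1 - 3*x^4/4 + 5*x^2/16 + 81*cos(8*x/9)/56


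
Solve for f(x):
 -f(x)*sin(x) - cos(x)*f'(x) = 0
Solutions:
 f(x) = C1*cos(x)


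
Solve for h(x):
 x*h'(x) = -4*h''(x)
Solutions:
 h(x) = C1 + C2*erf(sqrt(2)*x/4)


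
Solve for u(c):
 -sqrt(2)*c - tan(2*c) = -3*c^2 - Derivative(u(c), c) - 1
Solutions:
 u(c) = C1 - c^3 + sqrt(2)*c^2/2 - c - log(cos(2*c))/2


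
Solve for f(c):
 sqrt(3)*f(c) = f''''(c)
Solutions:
 f(c) = C1*exp(-3^(1/8)*c) + C2*exp(3^(1/8)*c) + C3*sin(3^(1/8)*c) + C4*cos(3^(1/8)*c)


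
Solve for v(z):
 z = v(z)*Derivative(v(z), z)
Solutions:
 v(z) = -sqrt(C1 + z^2)
 v(z) = sqrt(C1 + z^2)


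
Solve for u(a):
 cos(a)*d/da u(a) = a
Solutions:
 u(a) = C1 + Integral(a/cos(a), a)


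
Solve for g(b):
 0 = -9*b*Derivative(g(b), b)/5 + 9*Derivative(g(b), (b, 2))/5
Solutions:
 g(b) = C1 + C2*erfi(sqrt(2)*b/2)


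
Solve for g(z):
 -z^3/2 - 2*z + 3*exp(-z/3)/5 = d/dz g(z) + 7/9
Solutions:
 g(z) = C1 - z^4/8 - z^2 - 7*z/9 - 9*exp(-z/3)/5


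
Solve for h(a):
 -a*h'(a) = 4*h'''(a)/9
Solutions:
 h(a) = C1 + Integral(C2*airyai(-2^(1/3)*3^(2/3)*a/2) + C3*airybi(-2^(1/3)*3^(2/3)*a/2), a)


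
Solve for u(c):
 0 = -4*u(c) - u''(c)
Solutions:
 u(c) = C1*sin(2*c) + C2*cos(2*c)


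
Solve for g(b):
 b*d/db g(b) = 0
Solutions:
 g(b) = C1


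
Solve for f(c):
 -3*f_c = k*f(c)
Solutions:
 f(c) = C1*exp(-c*k/3)


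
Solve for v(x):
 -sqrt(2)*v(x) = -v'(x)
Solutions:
 v(x) = C1*exp(sqrt(2)*x)


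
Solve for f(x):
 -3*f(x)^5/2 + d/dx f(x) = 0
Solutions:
 f(x) = -(-1/(C1 + 6*x))^(1/4)
 f(x) = (-1/(C1 + 6*x))^(1/4)
 f(x) = -I*(-1/(C1 + 6*x))^(1/4)
 f(x) = I*(-1/(C1 + 6*x))^(1/4)


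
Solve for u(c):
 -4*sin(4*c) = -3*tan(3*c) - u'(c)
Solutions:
 u(c) = C1 + log(cos(3*c)) - cos(4*c)


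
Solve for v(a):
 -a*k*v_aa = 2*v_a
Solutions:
 v(a) = C1 + a^(((re(k) - 2)*re(k) + im(k)^2)/(re(k)^2 + im(k)^2))*(C2*sin(2*log(a)*Abs(im(k))/(re(k)^2 + im(k)^2)) + C3*cos(2*log(a)*im(k)/(re(k)^2 + im(k)^2)))


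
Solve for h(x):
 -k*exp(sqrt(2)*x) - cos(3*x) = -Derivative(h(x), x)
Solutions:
 h(x) = C1 + sqrt(2)*k*exp(sqrt(2)*x)/2 + sin(3*x)/3


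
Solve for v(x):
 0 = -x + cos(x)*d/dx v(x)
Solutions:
 v(x) = C1 + Integral(x/cos(x), x)


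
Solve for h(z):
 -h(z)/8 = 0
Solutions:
 h(z) = 0


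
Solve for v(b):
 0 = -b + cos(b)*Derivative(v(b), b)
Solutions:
 v(b) = C1 + Integral(b/cos(b), b)


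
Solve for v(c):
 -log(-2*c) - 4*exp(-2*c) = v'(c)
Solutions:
 v(c) = C1 - c*log(-c) + c*(1 - log(2)) + 2*exp(-2*c)


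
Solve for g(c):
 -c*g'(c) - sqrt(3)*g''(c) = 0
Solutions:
 g(c) = C1 + C2*erf(sqrt(2)*3^(3/4)*c/6)


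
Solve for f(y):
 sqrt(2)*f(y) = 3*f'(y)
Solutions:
 f(y) = C1*exp(sqrt(2)*y/3)


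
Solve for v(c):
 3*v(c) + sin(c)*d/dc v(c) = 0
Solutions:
 v(c) = C1*(cos(c) + 1)^(3/2)/(cos(c) - 1)^(3/2)


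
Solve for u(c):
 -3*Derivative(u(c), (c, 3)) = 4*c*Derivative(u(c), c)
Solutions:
 u(c) = C1 + Integral(C2*airyai(-6^(2/3)*c/3) + C3*airybi(-6^(2/3)*c/3), c)


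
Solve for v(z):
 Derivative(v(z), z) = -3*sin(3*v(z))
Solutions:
 v(z) = -acos((-C1 - exp(18*z))/(C1 - exp(18*z)))/3 + 2*pi/3
 v(z) = acos((-C1 - exp(18*z))/(C1 - exp(18*z)))/3


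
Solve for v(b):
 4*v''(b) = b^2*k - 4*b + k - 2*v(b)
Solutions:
 v(b) = C1*sin(sqrt(2)*b/2) + C2*cos(sqrt(2)*b/2) + b^2*k/2 - 2*b - 3*k/2


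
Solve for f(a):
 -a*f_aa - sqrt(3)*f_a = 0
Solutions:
 f(a) = C1 + C2*a^(1 - sqrt(3))


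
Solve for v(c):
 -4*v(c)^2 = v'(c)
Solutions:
 v(c) = 1/(C1 + 4*c)


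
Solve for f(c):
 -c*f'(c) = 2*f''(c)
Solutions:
 f(c) = C1 + C2*erf(c/2)


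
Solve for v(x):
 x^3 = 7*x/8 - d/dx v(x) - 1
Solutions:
 v(x) = C1 - x^4/4 + 7*x^2/16 - x


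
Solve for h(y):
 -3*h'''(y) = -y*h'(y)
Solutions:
 h(y) = C1 + Integral(C2*airyai(3^(2/3)*y/3) + C3*airybi(3^(2/3)*y/3), y)


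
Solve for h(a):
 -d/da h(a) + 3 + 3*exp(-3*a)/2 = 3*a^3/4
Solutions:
 h(a) = C1 - 3*a^4/16 + 3*a - exp(-3*a)/2


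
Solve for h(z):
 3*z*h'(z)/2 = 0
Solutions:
 h(z) = C1


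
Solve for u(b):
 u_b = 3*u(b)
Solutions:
 u(b) = C1*exp(3*b)


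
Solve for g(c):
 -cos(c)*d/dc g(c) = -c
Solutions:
 g(c) = C1 + Integral(c/cos(c), c)


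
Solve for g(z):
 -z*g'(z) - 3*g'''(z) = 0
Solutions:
 g(z) = C1 + Integral(C2*airyai(-3^(2/3)*z/3) + C3*airybi(-3^(2/3)*z/3), z)


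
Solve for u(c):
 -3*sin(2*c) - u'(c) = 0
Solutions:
 u(c) = C1 + 3*cos(2*c)/2


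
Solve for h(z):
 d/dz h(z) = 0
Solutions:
 h(z) = C1


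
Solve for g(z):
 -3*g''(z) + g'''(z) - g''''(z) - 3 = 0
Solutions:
 g(z) = C1 + C2*z - z^2/2 + (C3*sin(sqrt(11)*z/2) + C4*cos(sqrt(11)*z/2))*exp(z/2)


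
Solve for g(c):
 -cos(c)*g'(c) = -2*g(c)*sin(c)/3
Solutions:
 g(c) = C1/cos(c)^(2/3)


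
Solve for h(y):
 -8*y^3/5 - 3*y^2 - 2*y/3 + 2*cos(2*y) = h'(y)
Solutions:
 h(y) = C1 - 2*y^4/5 - y^3 - y^2/3 + sin(2*y)


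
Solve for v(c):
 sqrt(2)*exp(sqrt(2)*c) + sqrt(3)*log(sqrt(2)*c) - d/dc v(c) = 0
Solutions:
 v(c) = C1 + sqrt(3)*c*log(c) + sqrt(3)*c*(-1 + log(2)/2) + exp(sqrt(2)*c)


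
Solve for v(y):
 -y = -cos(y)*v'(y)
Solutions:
 v(y) = C1 + Integral(y/cos(y), y)


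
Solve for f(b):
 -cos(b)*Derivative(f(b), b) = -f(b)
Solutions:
 f(b) = C1*sqrt(sin(b) + 1)/sqrt(sin(b) - 1)


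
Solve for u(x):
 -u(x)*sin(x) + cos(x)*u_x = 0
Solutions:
 u(x) = C1/cos(x)


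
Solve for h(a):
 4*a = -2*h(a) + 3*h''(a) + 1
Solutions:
 h(a) = C1*exp(-sqrt(6)*a/3) + C2*exp(sqrt(6)*a/3) - 2*a + 1/2


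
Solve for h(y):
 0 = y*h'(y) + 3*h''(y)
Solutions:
 h(y) = C1 + C2*erf(sqrt(6)*y/6)


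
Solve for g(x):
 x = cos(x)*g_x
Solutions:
 g(x) = C1 + Integral(x/cos(x), x)


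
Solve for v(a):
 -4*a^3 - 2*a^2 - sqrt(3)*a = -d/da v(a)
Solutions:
 v(a) = C1 + a^4 + 2*a^3/3 + sqrt(3)*a^2/2


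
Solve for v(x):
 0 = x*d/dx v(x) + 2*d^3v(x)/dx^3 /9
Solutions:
 v(x) = C1 + Integral(C2*airyai(-6^(2/3)*x/2) + C3*airybi(-6^(2/3)*x/2), x)


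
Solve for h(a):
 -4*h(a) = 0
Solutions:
 h(a) = 0


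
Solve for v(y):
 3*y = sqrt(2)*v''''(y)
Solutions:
 v(y) = C1 + C2*y + C3*y^2 + C4*y^3 + sqrt(2)*y^5/80


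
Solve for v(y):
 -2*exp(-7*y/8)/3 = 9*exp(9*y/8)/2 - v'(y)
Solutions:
 v(y) = C1 + 4*exp(9*y/8) - 16*exp(-7*y/8)/21


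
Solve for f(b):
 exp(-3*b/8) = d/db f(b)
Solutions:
 f(b) = C1 - 8*exp(-3*b/8)/3


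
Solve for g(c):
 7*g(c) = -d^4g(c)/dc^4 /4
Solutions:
 g(c) = (C1*sin(7^(1/4)*c) + C2*cos(7^(1/4)*c))*exp(-7^(1/4)*c) + (C3*sin(7^(1/4)*c) + C4*cos(7^(1/4)*c))*exp(7^(1/4)*c)


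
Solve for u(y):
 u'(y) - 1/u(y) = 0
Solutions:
 u(y) = -sqrt(C1 + 2*y)
 u(y) = sqrt(C1 + 2*y)


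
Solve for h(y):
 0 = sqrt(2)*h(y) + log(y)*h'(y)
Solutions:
 h(y) = C1*exp(-sqrt(2)*li(y))


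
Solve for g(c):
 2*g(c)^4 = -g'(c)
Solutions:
 g(c) = (-3^(2/3) - 3*3^(1/6)*I)*(1/(C1 + 2*c))^(1/3)/6
 g(c) = (-3^(2/3) + 3*3^(1/6)*I)*(1/(C1 + 2*c))^(1/3)/6
 g(c) = (1/(C1 + 6*c))^(1/3)


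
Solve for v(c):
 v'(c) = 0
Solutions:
 v(c) = C1


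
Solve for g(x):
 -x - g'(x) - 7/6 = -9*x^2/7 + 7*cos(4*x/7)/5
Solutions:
 g(x) = C1 + 3*x^3/7 - x^2/2 - 7*x/6 - 49*sin(4*x/7)/20


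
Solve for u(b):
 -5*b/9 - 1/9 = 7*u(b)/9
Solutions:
 u(b) = -5*b/7 - 1/7


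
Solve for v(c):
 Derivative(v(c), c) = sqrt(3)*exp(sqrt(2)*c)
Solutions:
 v(c) = C1 + sqrt(6)*exp(sqrt(2)*c)/2


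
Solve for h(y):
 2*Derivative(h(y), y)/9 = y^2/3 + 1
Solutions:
 h(y) = C1 + y^3/2 + 9*y/2


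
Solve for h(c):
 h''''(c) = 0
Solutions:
 h(c) = C1 + C2*c + C3*c^2 + C4*c^3


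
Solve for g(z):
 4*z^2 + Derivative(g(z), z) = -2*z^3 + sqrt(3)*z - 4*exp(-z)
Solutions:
 g(z) = C1 - z^4/2 - 4*z^3/3 + sqrt(3)*z^2/2 + 4*exp(-z)


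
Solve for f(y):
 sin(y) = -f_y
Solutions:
 f(y) = C1 + cos(y)


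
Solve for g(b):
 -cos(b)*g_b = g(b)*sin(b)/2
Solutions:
 g(b) = C1*sqrt(cos(b))


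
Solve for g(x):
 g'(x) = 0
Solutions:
 g(x) = C1


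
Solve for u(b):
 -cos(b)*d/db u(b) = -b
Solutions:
 u(b) = C1 + Integral(b/cos(b), b)


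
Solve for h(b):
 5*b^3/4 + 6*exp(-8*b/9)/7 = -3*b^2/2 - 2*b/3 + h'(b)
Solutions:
 h(b) = C1 + 5*b^4/16 + b^3/2 + b^2/3 - 27*exp(-8*b/9)/28


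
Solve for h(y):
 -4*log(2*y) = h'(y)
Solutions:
 h(y) = C1 - 4*y*log(y) - y*log(16) + 4*y


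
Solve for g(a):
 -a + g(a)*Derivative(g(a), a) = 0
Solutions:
 g(a) = -sqrt(C1 + a^2)
 g(a) = sqrt(C1 + a^2)


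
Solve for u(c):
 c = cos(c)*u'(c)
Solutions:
 u(c) = C1 + Integral(c/cos(c), c)


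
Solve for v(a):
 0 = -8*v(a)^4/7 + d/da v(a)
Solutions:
 v(a) = 7^(1/3)*(-1/(C1 + 24*a))^(1/3)
 v(a) = 7^(1/3)*(-1/(C1 + 8*a))^(1/3)*(-3^(2/3) - 3*3^(1/6)*I)/6
 v(a) = 7^(1/3)*(-1/(C1 + 8*a))^(1/3)*(-3^(2/3) + 3*3^(1/6)*I)/6


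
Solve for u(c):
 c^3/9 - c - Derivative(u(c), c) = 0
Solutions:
 u(c) = C1 + c^4/36 - c^2/2


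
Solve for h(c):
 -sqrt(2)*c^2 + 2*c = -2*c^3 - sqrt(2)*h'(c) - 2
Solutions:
 h(c) = C1 - sqrt(2)*c^4/4 + c^3/3 - sqrt(2)*c^2/2 - sqrt(2)*c


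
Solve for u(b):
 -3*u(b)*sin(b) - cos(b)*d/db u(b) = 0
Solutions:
 u(b) = C1*cos(b)^3


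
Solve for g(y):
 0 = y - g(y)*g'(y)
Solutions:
 g(y) = -sqrt(C1 + y^2)
 g(y) = sqrt(C1 + y^2)


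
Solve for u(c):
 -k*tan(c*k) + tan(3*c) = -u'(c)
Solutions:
 u(c) = C1 + k*Piecewise((-log(cos(c*k))/k, Ne(k, 0)), (0, True)) + log(cos(3*c))/3


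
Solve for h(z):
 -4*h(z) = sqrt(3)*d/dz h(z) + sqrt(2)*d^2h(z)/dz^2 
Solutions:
 h(z) = (C1*sin(sqrt(2)*z*sqrt(-3 + 16*sqrt(2))/4) + C2*cos(sqrt(2)*z*sqrt(-3 + 16*sqrt(2))/4))*exp(-sqrt(6)*z/4)


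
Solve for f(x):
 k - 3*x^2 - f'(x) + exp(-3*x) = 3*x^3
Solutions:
 f(x) = C1 + k*x - 3*x^4/4 - x^3 - exp(-3*x)/3


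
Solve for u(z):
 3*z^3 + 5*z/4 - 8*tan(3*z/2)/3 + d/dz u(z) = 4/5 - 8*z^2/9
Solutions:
 u(z) = C1 - 3*z^4/4 - 8*z^3/27 - 5*z^2/8 + 4*z/5 - 16*log(cos(3*z/2))/9


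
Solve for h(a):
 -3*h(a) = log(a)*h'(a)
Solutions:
 h(a) = C1*exp(-3*li(a))


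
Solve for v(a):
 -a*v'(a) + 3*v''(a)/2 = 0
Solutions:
 v(a) = C1 + C2*erfi(sqrt(3)*a/3)


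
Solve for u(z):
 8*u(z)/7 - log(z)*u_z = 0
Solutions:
 u(z) = C1*exp(8*li(z)/7)


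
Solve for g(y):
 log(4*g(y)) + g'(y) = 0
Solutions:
 Integral(1/(log(_y) + 2*log(2)), (_y, g(y))) = C1 - y


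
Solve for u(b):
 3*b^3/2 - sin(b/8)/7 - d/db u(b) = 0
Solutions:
 u(b) = C1 + 3*b^4/8 + 8*cos(b/8)/7


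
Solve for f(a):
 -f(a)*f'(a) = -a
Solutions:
 f(a) = -sqrt(C1 + a^2)
 f(a) = sqrt(C1 + a^2)


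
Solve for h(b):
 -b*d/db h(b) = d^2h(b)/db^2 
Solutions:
 h(b) = C1 + C2*erf(sqrt(2)*b/2)


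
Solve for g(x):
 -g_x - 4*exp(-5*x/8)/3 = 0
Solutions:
 g(x) = C1 + 32*exp(-5*x/8)/15


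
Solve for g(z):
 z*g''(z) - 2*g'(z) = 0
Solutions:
 g(z) = C1 + C2*z^3


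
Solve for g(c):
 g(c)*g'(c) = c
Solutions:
 g(c) = -sqrt(C1 + c^2)
 g(c) = sqrt(C1 + c^2)


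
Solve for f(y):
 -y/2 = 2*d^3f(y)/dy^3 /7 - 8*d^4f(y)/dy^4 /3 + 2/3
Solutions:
 f(y) = C1 + C2*y + C3*y^2 + C4*exp(3*y/28) - 7*y^4/96 - 28*y^3/9


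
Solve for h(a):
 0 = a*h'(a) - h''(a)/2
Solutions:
 h(a) = C1 + C2*erfi(a)


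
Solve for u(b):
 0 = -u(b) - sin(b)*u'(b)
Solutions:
 u(b) = C1*sqrt(cos(b) + 1)/sqrt(cos(b) - 1)


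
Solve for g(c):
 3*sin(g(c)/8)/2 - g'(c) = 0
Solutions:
 -3*c/2 + 4*log(cos(g(c)/8) - 1) - 4*log(cos(g(c)/8) + 1) = C1


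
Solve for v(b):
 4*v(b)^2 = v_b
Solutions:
 v(b) = -1/(C1 + 4*b)


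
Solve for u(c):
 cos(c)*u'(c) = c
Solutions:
 u(c) = C1 + Integral(c/cos(c), c)


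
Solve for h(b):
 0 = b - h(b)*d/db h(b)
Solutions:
 h(b) = -sqrt(C1 + b^2)
 h(b) = sqrt(C1 + b^2)


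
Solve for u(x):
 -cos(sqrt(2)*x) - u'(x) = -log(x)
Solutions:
 u(x) = C1 + x*log(x) - x - sqrt(2)*sin(sqrt(2)*x)/2


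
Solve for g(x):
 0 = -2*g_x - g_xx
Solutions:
 g(x) = C1 + C2*exp(-2*x)


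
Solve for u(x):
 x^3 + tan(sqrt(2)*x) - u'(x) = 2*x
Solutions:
 u(x) = C1 + x^4/4 - x^2 - sqrt(2)*log(cos(sqrt(2)*x))/2


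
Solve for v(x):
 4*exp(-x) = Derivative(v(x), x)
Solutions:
 v(x) = C1 - 4*exp(-x)


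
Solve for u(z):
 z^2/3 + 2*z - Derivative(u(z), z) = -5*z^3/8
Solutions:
 u(z) = C1 + 5*z^4/32 + z^3/9 + z^2


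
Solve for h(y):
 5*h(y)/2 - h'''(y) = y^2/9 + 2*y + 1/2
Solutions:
 h(y) = C3*exp(2^(2/3)*5^(1/3)*y/2) + 2*y^2/45 + 4*y/5 + (C1*sin(2^(2/3)*sqrt(3)*5^(1/3)*y/4) + C2*cos(2^(2/3)*sqrt(3)*5^(1/3)*y/4))*exp(-2^(2/3)*5^(1/3)*y/4) + 1/5


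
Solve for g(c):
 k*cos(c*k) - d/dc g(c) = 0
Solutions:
 g(c) = C1 + sin(c*k)


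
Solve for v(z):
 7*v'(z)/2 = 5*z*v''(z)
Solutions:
 v(z) = C1 + C2*z^(17/10)


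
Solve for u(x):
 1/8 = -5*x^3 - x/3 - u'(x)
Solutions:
 u(x) = C1 - 5*x^4/4 - x^2/6 - x/8


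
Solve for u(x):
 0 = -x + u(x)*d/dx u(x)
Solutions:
 u(x) = -sqrt(C1 + x^2)
 u(x) = sqrt(C1 + x^2)


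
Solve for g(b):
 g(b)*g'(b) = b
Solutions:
 g(b) = -sqrt(C1 + b^2)
 g(b) = sqrt(C1 + b^2)


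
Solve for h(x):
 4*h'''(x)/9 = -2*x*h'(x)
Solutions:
 h(x) = C1 + Integral(C2*airyai(-6^(2/3)*x/2) + C3*airybi(-6^(2/3)*x/2), x)


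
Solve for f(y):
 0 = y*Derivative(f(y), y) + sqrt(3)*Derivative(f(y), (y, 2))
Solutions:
 f(y) = C1 + C2*erf(sqrt(2)*3^(3/4)*y/6)


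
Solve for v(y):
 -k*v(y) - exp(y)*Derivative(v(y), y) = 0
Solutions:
 v(y) = C1*exp(k*exp(-y))


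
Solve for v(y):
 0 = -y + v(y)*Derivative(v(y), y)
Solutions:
 v(y) = -sqrt(C1 + y^2)
 v(y) = sqrt(C1 + y^2)


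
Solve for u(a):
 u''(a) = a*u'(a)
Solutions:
 u(a) = C1 + C2*erfi(sqrt(2)*a/2)


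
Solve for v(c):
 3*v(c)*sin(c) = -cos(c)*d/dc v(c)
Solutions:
 v(c) = C1*cos(c)^3


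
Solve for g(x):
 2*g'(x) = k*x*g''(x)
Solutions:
 g(x) = C1 + x^(((re(k) + 2)*re(k) + im(k)^2)/(re(k)^2 + im(k)^2))*(C2*sin(2*log(x)*Abs(im(k))/(re(k)^2 + im(k)^2)) + C3*cos(2*log(x)*im(k)/(re(k)^2 + im(k)^2)))


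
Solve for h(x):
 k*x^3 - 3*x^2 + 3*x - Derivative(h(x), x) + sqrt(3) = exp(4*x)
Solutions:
 h(x) = C1 + k*x^4/4 - x^3 + 3*x^2/2 + sqrt(3)*x - exp(4*x)/4


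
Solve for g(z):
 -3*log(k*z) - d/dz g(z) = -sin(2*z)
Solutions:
 g(z) = C1 - 3*z*log(k*z) + 3*z - cos(2*z)/2


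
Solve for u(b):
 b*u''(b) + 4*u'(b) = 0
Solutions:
 u(b) = C1 + C2/b^3


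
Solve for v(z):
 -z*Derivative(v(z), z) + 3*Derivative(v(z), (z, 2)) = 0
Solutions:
 v(z) = C1 + C2*erfi(sqrt(6)*z/6)


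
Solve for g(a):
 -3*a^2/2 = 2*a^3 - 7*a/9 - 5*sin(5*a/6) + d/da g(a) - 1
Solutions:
 g(a) = C1 - a^4/2 - a^3/2 + 7*a^2/18 + a - 6*cos(5*a/6)


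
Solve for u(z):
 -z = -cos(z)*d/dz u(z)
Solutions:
 u(z) = C1 + Integral(z/cos(z), z)


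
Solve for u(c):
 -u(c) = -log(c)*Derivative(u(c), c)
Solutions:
 u(c) = C1*exp(li(c))


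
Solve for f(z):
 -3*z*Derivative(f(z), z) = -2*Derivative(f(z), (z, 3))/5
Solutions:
 f(z) = C1 + Integral(C2*airyai(15^(1/3)*2^(2/3)*z/2) + C3*airybi(15^(1/3)*2^(2/3)*z/2), z)


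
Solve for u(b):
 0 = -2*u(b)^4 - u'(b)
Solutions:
 u(b) = (-3^(2/3) - 3*3^(1/6)*I)*(1/(C1 + 2*b))^(1/3)/6
 u(b) = (-3^(2/3) + 3*3^(1/6)*I)*(1/(C1 + 2*b))^(1/3)/6
 u(b) = (1/(C1 + 6*b))^(1/3)


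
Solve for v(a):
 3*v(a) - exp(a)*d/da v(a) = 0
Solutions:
 v(a) = C1*exp(-3*exp(-a))


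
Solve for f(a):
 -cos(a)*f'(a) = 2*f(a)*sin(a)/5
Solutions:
 f(a) = C1*cos(a)^(2/5)


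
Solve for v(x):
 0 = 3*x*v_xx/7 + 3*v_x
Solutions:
 v(x) = C1 + C2/x^6


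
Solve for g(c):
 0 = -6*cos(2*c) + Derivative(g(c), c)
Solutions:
 g(c) = C1 + 3*sin(2*c)


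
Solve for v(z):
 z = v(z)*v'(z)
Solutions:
 v(z) = -sqrt(C1 + z^2)
 v(z) = sqrt(C1 + z^2)


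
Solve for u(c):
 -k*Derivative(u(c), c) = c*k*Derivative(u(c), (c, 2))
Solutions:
 u(c) = C1 + C2*log(c)


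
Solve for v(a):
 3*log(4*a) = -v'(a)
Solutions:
 v(a) = C1 - 3*a*log(a) - a*log(64) + 3*a


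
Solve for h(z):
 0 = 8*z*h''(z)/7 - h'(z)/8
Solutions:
 h(z) = C1 + C2*z^(71/64)


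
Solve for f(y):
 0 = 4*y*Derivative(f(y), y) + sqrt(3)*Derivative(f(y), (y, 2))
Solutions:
 f(y) = C1 + C2*erf(sqrt(2)*3^(3/4)*y/3)


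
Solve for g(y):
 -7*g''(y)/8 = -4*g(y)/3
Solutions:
 g(y) = C1*exp(-4*sqrt(42)*y/21) + C2*exp(4*sqrt(42)*y/21)


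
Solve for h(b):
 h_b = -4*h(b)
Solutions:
 h(b) = C1*exp(-4*b)


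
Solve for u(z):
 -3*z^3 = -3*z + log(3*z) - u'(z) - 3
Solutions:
 u(z) = C1 + 3*z^4/4 - 3*z^2/2 + z*log(z) - 4*z + z*log(3)


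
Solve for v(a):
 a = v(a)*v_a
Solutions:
 v(a) = -sqrt(C1 + a^2)
 v(a) = sqrt(C1 + a^2)


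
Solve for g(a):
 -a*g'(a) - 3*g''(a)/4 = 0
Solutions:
 g(a) = C1 + C2*erf(sqrt(6)*a/3)


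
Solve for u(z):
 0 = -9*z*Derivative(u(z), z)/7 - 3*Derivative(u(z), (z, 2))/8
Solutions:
 u(z) = C1 + C2*erf(2*sqrt(21)*z/7)


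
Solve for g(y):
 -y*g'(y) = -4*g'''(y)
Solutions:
 g(y) = C1 + Integral(C2*airyai(2^(1/3)*y/2) + C3*airybi(2^(1/3)*y/2), y)


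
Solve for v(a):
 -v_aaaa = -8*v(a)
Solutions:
 v(a) = C1*exp(-2^(3/4)*a) + C2*exp(2^(3/4)*a) + C3*sin(2^(3/4)*a) + C4*cos(2^(3/4)*a)


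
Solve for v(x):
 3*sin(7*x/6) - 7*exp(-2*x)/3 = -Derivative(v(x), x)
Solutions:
 v(x) = C1 + 18*cos(7*x/6)/7 - 7*exp(-2*x)/6


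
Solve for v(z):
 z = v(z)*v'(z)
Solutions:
 v(z) = -sqrt(C1 + z^2)
 v(z) = sqrt(C1 + z^2)


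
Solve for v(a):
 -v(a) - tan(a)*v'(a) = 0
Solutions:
 v(a) = C1/sin(a)


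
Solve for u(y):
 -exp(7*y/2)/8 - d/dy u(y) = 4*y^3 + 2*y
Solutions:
 u(y) = C1 - y^4 - y^2 - exp(7*y/2)/28


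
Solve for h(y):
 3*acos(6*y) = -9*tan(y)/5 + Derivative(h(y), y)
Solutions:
 h(y) = C1 + 3*y*acos(6*y) - sqrt(1 - 36*y^2)/2 - 9*log(cos(y))/5


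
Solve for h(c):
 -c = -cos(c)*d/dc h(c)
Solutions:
 h(c) = C1 + Integral(c/cos(c), c)


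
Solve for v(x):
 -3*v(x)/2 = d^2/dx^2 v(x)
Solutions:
 v(x) = C1*sin(sqrt(6)*x/2) + C2*cos(sqrt(6)*x/2)


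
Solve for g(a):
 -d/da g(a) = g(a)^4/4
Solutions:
 g(a) = 2^(2/3)*(1/(C1 + 3*a))^(1/3)
 g(a) = (-6^(2/3) - 3*2^(2/3)*3^(1/6)*I)*(1/(C1 + a))^(1/3)/6
 g(a) = (-6^(2/3) + 3*2^(2/3)*3^(1/6)*I)*(1/(C1 + a))^(1/3)/6


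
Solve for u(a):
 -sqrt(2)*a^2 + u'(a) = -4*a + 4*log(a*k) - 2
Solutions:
 u(a) = C1 + sqrt(2)*a^3/3 - 2*a^2 + 4*a*log(a*k) - 6*a


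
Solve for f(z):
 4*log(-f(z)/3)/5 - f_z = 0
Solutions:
 -5*Integral(1/(log(-_y) - log(3)), (_y, f(z)))/4 = C1 - z


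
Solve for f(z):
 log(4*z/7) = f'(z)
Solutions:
 f(z) = C1 + z*log(z) - z + z*log(4/7)


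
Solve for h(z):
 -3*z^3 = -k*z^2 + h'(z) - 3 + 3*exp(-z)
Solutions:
 h(z) = C1 + k*z^3/3 - 3*z^4/4 + 3*z + 3*exp(-z)


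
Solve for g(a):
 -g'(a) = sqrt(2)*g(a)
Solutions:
 g(a) = C1*exp(-sqrt(2)*a)


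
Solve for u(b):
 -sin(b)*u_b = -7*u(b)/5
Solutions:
 u(b) = C1*(cos(b) - 1)^(7/10)/(cos(b) + 1)^(7/10)


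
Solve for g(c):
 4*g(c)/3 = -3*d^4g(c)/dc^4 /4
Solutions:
 g(c) = (C1*sin(sqrt(6)*c/3) + C2*cos(sqrt(6)*c/3))*exp(-sqrt(6)*c/3) + (C3*sin(sqrt(6)*c/3) + C4*cos(sqrt(6)*c/3))*exp(sqrt(6)*c/3)


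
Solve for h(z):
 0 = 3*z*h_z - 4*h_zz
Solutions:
 h(z) = C1 + C2*erfi(sqrt(6)*z/4)


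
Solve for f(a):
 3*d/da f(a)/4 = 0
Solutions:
 f(a) = C1


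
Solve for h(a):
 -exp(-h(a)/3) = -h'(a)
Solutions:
 h(a) = 3*log(C1 + a/3)


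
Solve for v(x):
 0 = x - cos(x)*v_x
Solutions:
 v(x) = C1 + Integral(x/cos(x), x)


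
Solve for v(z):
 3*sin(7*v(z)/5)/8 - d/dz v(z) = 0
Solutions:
 -3*z/8 + 5*log(cos(7*v(z)/5) - 1)/14 - 5*log(cos(7*v(z)/5) + 1)/14 = C1


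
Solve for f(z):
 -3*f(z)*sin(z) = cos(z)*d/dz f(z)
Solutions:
 f(z) = C1*cos(z)^3


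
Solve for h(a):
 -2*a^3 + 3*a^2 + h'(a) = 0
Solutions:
 h(a) = C1 + a^4/2 - a^3


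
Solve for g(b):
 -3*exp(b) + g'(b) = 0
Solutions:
 g(b) = C1 + 3*exp(b)


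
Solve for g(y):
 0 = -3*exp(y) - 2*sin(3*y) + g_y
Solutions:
 g(y) = C1 + 3*exp(y) - 2*cos(3*y)/3


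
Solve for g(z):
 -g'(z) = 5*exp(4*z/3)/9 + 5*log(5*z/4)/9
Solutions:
 g(z) = C1 - 5*z*log(z)/9 + 5*z*(-log(5) + 1 + 2*log(2))/9 - 5*exp(4*z/3)/12


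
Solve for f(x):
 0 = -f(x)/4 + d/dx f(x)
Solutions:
 f(x) = C1*exp(x/4)


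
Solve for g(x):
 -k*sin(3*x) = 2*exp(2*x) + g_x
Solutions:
 g(x) = C1 + k*cos(3*x)/3 - exp(2*x)


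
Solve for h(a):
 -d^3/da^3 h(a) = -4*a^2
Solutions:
 h(a) = C1 + C2*a + C3*a^2 + a^5/15


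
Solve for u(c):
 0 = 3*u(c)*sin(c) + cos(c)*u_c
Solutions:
 u(c) = C1*cos(c)^3


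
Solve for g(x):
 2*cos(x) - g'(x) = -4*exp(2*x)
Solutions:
 g(x) = C1 + 2*exp(2*x) + 2*sin(x)


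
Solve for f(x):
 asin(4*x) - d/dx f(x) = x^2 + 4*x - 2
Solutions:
 f(x) = C1 - x^3/3 - 2*x^2 + x*asin(4*x) + 2*x + sqrt(1 - 16*x^2)/4


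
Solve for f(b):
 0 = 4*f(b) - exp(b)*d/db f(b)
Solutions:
 f(b) = C1*exp(-4*exp(-b))


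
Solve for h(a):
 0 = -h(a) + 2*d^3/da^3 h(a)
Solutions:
 h(a) = C3*exp(2^(2/3)*a/2) + (C1*sin(2^(2/3)*sqrt(3)*a/4) + C2*cos(2^(2/3)*sqrt(3)*a/4))*exp(-2^(2/3)*a/4)


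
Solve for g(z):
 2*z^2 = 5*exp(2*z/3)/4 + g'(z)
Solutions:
 g(z) = C1 + 2*z^3/3 - 15*exp(2*z/3)/8


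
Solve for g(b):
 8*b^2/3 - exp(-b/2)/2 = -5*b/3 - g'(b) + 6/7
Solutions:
 g(b) = C1 - 8*b^3/9 - 5*b^2/6 + 6*b/7 - 1/sqrt(exp(b))


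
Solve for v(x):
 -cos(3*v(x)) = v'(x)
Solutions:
 v(x) = -asin((C1 + exp(6*x))/(C1 - exp(6*x)))/3 + pi/3
 v(x) = asin((C1 + exp(6*x))/(C1 - exp(6*x)))/3


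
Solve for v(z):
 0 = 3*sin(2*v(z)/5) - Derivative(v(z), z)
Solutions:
 -3*z + 5*log(cos(2*v(z)/5) - 1)/4 - 5*log(cos(2*v(z)/5) + 1)/4 = C1


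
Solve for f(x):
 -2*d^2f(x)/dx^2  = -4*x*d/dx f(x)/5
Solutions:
 f(x) = C1 + C2*erfi(sqrt(5)*x/5)


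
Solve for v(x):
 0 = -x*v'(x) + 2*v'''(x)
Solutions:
 v(x) = C1 + Integral(C2*airyai(2^(2/3)*x/2) + C3*airybi(2^(2/3)*x/2), x)


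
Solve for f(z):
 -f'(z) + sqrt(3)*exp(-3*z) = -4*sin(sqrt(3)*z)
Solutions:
 f(z) = C1 - 4*sqrt(3)*cos(sqrt(3)*z)/3 - sqrt(3)*exp(-3*z)/3


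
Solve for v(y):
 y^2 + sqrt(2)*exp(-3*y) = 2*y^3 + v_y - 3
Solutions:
 v(y) = C1 - y^4/2 + y^3/3 + 3*y - sqrt(2)*exp(-3*y)/3


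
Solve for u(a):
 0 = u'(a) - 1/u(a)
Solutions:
 u(a) = -sqrt(C1 + 2*a)
 u(a) = sqrt(C1 + 2*a)


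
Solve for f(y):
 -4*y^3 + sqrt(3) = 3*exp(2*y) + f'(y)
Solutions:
 f(y) = C1 - y^4 + sqrt(3)*y - 3*exp(2*y)/2


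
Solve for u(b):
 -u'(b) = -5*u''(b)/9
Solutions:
 u(b) = C1 + C2*exp(9*b/5)


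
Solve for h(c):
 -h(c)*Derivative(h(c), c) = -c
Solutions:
 h(c) = -sqrt(C1 + c^2)
 h(c) = sqrt(C1 + c^2)


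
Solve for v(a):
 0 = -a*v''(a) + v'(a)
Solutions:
 v(a) = C1 + C2*a^2


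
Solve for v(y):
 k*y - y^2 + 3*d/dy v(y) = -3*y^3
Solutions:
 v(y) = C1 - k*y^2/6 - y^4/4 + y^3/9


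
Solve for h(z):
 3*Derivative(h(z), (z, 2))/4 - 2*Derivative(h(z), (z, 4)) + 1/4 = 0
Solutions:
 h(z) = C1 + C2*z + C3*exp(-sqrt(6)*z/4) + C4*exp(sqrt(6)*z/4) - z^2/6


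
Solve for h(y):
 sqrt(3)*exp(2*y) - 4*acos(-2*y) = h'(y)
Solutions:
 h(y) = C1 - 4*y*acos(-2*y) - 2*sqrt(1 - 4*y^2) + sqrt(3)*exp(2*y)/2


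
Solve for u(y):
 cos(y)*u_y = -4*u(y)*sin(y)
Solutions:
 u(y) = C1*cos(y)^4


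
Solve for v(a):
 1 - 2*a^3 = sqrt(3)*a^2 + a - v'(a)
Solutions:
 v(a) = C1 + a^4/2 + sqrt(3)*a^3/3 + a^2/2 - a


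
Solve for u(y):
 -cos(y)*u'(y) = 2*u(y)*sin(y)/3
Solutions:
 u(y) = C1*cos(y)^(2/3)


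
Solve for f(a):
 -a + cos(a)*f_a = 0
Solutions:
 f(a) = C1 + Integral(a/cos(a), a)


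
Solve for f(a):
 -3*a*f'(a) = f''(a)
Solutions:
 f(a) = C1 + C2*erf(sqrt(6)*a/2)


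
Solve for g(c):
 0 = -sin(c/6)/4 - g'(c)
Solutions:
 g(c) = C1 + 3*cos(c/6)/2


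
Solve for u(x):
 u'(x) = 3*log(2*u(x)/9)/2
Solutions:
 -2*Integral(1/(log(_y) - 2*log(3) + log(2)), (_y, u(x)))/3 = C1 - x


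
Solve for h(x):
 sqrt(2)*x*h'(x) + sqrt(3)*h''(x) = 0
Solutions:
 h(x) = C1 + C2*erf(6^(3/4)*x/6)


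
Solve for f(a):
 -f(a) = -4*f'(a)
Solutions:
 f(a) = C1*exp(a/4)


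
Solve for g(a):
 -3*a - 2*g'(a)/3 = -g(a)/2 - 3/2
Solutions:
 g(a) = C1*exp(3*a/4) + 6*a + 5


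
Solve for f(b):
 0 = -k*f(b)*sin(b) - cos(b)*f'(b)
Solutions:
 f(b) = C1*exp(k*log(cos(b)))


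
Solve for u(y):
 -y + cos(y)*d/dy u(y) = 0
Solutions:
 u(y) = C1 + Integral(y/cos(y), y)


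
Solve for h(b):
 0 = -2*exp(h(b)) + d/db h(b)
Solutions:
 h(b) = log(-1/(C1 + 2*b))


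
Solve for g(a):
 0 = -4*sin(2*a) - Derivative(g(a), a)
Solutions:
 g(a) = C1 + 2*cos(2*a)


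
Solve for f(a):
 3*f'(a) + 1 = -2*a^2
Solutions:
 f(a) = C1 - 2*a^3/9 - a/3


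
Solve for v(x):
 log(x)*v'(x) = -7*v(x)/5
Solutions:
 v(x) = C1*exp(-7*li(x)/5)


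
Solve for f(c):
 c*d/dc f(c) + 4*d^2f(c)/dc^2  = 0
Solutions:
 f(c) = C1 + C2*erf(sqrt(2)*c/4)


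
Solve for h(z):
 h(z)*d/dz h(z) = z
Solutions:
 h(z) = -sqrt(C1 + z^2)
 h(z) = sqrt(C1 + z^2)


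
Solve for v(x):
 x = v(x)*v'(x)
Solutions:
 v(x) = -sqrt(C1 + x^2)
 v(x) = sqrt(C1 + x^2)


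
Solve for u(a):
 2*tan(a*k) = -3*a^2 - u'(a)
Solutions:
 u(a) = C1 - a^3 - 2*Piecewise((-log(cos(a*k))/k, Ne(k, 0)), (0, True))


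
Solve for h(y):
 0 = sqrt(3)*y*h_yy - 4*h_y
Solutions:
 h(y) = C1 + C2*y^(1 + 4*sqrt(3)/3)


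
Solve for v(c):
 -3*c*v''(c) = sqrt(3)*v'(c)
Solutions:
 v(c) = C1 + C2*c^(1 - sqrt(3)/3)


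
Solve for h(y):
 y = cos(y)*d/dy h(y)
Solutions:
 h(y) = C1 + Integral(y/cos(y), y)


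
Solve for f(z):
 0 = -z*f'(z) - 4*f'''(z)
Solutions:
 f(z) = C1 + Integral(C2*airyai(-2^(1/3)*z/2) + C3*airybi(-2^(1/3)*z/2), z)


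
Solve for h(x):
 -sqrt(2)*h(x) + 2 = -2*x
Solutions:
 h(x) = sqrt(2)*(x + 1)


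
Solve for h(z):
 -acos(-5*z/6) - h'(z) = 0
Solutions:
 h(z) = C1 - z*acos(-5*z/6) - sqrt(36 - 25*z^2)/5


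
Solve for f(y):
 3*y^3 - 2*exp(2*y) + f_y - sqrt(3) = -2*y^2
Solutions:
 f(y) = C1 - 3*y^4/4 - 2*y^3/3 + sqrt(3)*y + exp(2*y)


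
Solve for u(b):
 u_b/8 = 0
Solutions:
 u(b) = C1


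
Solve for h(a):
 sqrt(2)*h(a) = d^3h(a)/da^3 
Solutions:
 h(a) = C3*exp(2^(1/6)*a) + (C1*sin(2^(1/6)*sqrt(3)*a/2) + C2*cos(2^(1/6)*sqrt(3)*a/2))*exp(-2^(1/6)*a/2)


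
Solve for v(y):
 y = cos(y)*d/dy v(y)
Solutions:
 v(y) = C1 + Integral(y/cos(y), y)


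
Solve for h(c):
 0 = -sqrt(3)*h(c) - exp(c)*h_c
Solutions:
 h(c) = C1*exp(sqrt(3)*exp(-c))


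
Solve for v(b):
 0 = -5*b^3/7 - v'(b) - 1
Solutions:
 v(b) = C1 - 5*b^4/28 - b


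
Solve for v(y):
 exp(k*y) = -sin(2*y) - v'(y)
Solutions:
 v(y) = C1 + cos(2*y)/2 - exp(k*y)/k


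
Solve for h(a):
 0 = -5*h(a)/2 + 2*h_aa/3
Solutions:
 h(a) = C1*exp(-sqrt(15)*a/2) + C2*exp(sqrt(15)*a/2)


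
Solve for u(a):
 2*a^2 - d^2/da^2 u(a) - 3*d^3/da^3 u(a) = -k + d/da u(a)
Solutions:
 u(a) = C1 + 2*a^3/3 - 2*a^2 + a*k - 8*a + (C2*sin(sqrt(11)*a/6) + C3*cos(sqrt(11)*a/6))*exp(-a/6)


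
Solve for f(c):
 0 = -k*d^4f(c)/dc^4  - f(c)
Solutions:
 f(c) = C1*exp(-c*(-1/k)^(1/4)) + C2*exp(c*(-1/k)^(1/4)) + C3*exp(-I*c*(-1/k)^(1/4)) + C4*exp(I*c*(-1/k)^(1/4))


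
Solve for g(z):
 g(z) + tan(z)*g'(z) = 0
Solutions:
 g(z) = C1/sin(z)


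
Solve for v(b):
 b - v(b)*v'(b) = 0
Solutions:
 v(b) = -sqrt(C1 + b^2)
 v(b) = sqrt(C1 + b^2)


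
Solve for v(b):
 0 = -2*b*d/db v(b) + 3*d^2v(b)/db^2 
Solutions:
 v(b) = C1 + C2*erfi(sqrt(3)*b/3)


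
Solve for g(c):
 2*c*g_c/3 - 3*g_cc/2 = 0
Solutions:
 g(c) = C1 + C2*erfi(sqrt(2)*c/3)


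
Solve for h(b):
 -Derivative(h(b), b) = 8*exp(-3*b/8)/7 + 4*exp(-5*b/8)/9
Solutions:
 h(b) = C1 + 64*exp(-3*b/8)/21 + 32*exp(-5*b/8)/45


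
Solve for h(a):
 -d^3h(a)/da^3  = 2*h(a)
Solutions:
 h(a) = C3*exp(-2^(1/3)*a) + (C1*sin(2^(1/3)*sqrt(3)*a/2) + C2*cos(2^(1/3)*sqrt(3)*a/2))*exp(2^(1/3)*a/2)
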